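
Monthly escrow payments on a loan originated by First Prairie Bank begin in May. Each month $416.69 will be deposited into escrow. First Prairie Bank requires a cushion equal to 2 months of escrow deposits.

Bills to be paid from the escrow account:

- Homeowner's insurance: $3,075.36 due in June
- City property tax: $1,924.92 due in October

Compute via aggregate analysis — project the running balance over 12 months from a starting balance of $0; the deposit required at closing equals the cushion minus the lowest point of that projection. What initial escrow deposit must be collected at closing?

Cushion = 2 × $416.69 = $833.38
Trial balance (start $0, +$416.69 each month, − disbursements):
  May: +$416.69 → $416.69
  Jun: +$416.69 − $3,075.36 → -$2,241.98
  Jul: +$416.69 → -$1,825.29
  Aug: +$416.69 → -$1,408.60
  Sep: +$416.69 → -$991.91
  Oct: +$416.69 − $1,924.92 → -$2,500.14
  Nov: +$416.69 → -$2,083.45
  Dec: +$416.69 → -$1,666.76
  Jan: +$416.69 → -$1,250.07
  Feb: +$416.69 → -$833.38
  Mar: +$416.69 → -$416.69
  Apr: +$416.69 → $0.00
Lowest trial balance = -$2,500.14 (Oct)
Initial deposit = cushion − low point = $833.38 − (-$2,500.14) = $3,333.52

$3,333.52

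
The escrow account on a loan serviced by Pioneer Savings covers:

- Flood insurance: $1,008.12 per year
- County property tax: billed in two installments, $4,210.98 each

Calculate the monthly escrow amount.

$785.84

Flood insurance = $1,008.12 per year
County property tax = $4,210.98 × 2 = $8,421.96 per year
Yearly total = $9,430.08
Per month = $9,430.08 / 12 = $785.84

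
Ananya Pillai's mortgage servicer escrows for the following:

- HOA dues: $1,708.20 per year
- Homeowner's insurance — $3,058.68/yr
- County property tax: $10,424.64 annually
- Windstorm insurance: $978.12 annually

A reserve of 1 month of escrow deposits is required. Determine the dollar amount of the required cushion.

HOA dues: $1,708.20 per year
Homeowner's insurance: $3,058.68 per year
County property tax: $10,424.64 per year
Windstorm insurance: $978.12 per year
Total per year = $1,708.20 + $3,058.68 + $10,424.64 + $978.12 = $16,169.64
Base monthly escrow = $16,169.64 ÷ 12 = $1,347.47
Cushion = 1 × $1,347.47 = $1,347.47

$1,347.47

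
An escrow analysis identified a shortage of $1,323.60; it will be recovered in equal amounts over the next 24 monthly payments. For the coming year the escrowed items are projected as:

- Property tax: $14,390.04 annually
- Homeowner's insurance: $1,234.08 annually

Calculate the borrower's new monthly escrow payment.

Property tax — $14,390.04 per year
Homeowner's insurance — $1,234.08 per year
Yearly total = $14,390.04 + $1,234.08 = $15,624.12
Monthly escrow = $15,624.12 ÷ 12 = $1,302.01
Monthly shortage recovery: $1,323.60 ÷ 24 = $55.15
Adjusted monthly = $1,302.01 + $55.15 = $1,357.16

$1,357.16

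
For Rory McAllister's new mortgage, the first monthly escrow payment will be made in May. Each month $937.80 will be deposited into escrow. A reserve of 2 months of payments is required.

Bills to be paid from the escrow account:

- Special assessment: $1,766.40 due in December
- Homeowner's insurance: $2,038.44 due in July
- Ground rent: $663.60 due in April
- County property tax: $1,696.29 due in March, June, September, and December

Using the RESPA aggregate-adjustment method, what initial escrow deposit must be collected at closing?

Cushion = 2 × $937.80 = $1,875.60
Trial balance (start $0, +$937.80 each month, − disbursements):
  May: +$937.80 → $937.80
  Jun: +$937.80 − $1,696.29 → $179.31
  Jul: +$937.80 − $2,038.44 → -$921.33
  Aug: +$937.80 → $16.47
  Sep: +$937.80 − $1,696.29 → -$742.02
  Oct: +$937.80 → $195.78
  Nov: +$937.80 → $1,133.58
  Dec: +$937.80 − $3,462.69 → -$1,391.31
  Jan: +$937.80 → -$453.51
  Feb: +$937.80 → $484.29
  Mar: +$937.80 − $1,696.29 → -$274.20
  Apr: +$937.80 − $663.60 → $0.00
Lowest trial balance = -$1,391.31 (Dec)
Initial deposit = cushion − low point = $1,875.60 − (-$1,391.31) = $3,266.91

$3,266.91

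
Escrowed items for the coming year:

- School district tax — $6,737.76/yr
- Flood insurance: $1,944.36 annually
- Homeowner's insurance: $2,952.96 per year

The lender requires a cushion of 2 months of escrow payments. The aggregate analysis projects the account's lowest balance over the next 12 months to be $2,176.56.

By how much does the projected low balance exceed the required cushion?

School district tax = $6,737.76
Flood insurance = $1,944.36
Homeowner's insurance = $2,952.96
Combined annual = $6,737.76 + $1,944.36 + $2,952.96 = $11,635.08
Per month = $11,635.08 ÷ 12 = $969.59
Required cushion = 2 × $969.59 = $1,939.18
Surplus = $2,176.56 − $1,939.18 = $237.38

$237.38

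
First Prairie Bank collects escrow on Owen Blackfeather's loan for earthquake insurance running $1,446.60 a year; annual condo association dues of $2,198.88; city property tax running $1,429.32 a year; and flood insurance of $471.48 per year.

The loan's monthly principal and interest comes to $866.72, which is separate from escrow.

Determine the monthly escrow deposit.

$462.19

Earthquake insurance: $1,446.60
Condo association dues: $2,198.88
City property tax: $1,429.32
Flood insurance: $471.48
Total annual escrow = $1,446.60 + $2,198.88 + $1,429.32 + $471.48 = $5,546.28
Monthly = $5,546.28 / 12 = $462.19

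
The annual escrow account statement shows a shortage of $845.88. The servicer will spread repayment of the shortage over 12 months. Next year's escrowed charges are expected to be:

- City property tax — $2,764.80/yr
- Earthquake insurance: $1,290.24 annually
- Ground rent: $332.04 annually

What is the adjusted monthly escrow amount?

City property tax: $2,764.80 per year
Earthquake insurance: $1,290.24 per year
Ground rent: $332.04 per year
Combined annual = $2,764.80 + $1,290.24 + $332.04 = $4,387.08
Per month = $4,387.08 ÷ 12 = $365.59
Shortage spread = $845.88 ÷ 12 = $70.49/mo
Adjusted monthly = $365.59 + $70.49 = $436.08

$436.08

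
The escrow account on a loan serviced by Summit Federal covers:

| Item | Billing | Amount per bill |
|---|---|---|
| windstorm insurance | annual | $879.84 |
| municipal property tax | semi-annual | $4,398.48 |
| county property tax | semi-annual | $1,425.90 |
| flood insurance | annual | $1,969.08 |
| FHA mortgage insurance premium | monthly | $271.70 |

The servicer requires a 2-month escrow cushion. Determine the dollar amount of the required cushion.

$2,959.68

Windstorm insurance — $879.84 annually
Municipal property tax — $4,398.48 × 2 = $8,796.96 annually
County property tax — $1,425.90 × 2 = $2,851.80 annually
Flood insurance — $1,969.08 annually
FHA mortgage insurance premium — $271.70 × 12 = $3,260.40 annually
Yearly total = $17,758.08
Monthly escrow = $17,758.08 / 12 = $1,479.84
Reserve = 2 × $1,479.84 = $2,959.68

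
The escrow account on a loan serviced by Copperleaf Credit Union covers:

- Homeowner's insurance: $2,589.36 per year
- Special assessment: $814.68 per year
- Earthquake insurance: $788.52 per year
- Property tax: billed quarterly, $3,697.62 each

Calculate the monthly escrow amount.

$1,581.92

Homeowner's insurance — $2,589.36
Special assessment — $814.68
Earthquake insurance — $788.52
Property tax — $3,697.62 × 4 = $14,790.48
Total per year = $2,589.36 + $814.68 + $788.52 + $14,790.48 = $18,983.04
Per month = $18,983.04 ÷ 12 = $1,581.92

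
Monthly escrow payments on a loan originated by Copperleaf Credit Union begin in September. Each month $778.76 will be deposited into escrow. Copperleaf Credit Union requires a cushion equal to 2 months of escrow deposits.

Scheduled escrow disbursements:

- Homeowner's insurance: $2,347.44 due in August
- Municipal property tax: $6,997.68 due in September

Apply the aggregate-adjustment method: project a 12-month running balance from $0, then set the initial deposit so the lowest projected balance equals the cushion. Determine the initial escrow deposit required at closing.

$7,776.44

Cushion = 2 × $778.76 = $1,557.52
Trial balance (start $0, +$778.76 each month, − disbursements):
  Sep: +$778.76 − $6,997.68 → -$6,218.92
  Oct: +$778.76 → -$5,440.16
  Nov: +$778.76 → -$4,661.40
  Dec: +$778.76 → -$3,882.64
  Jan: +$778.76 → -$3,103.88
  Feb: +$778.76 → -$2,325.12
  Mar: +$778.76 → -$1,546.36
  Apr: +$778.76 → -$767.60
  May: +$778.76 → $11.16
  Jun: +$778.76 → $789.92
  Jul: +$778.76 → $1,568.68
  Aug: +$778.76 − $2,347.44 → $0.00
Lowest trial balance = -$6,218.92 (Sep)
Initial deposit = cushion − low point = $1,557.52 − (-$6,218.92) = $7,776.44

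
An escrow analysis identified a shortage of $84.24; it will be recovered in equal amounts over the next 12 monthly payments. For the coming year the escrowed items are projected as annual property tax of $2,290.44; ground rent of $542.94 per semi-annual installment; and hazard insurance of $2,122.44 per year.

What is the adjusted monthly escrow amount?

$465.25

Property tax: $2,290.44 per year
Ground rent: $542.94 × 2 = $1,085.88 per year
Hazard insurance: $2,122.44 per year
Total annual escrow = $2,290.44 + $1,085.88 + $2,122.44 = $5,498.76
Monthly = $5,498.76 / 12 = $458.23
Shortage per month = $84.24 / 12 = $7.02
Adjusted monthly = $458.23 + $7.02 = $465.25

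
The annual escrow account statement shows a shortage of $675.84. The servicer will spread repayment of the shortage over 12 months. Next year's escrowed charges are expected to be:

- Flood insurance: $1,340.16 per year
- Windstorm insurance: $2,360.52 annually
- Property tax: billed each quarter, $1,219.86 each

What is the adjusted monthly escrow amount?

$771.33

Flood insurance — $1,340.16 per year
Windstorm insurance — $2,360.52 per year
Property tax — $1,219.86 × 4 = $4,879.44 per year
Combined annual = $8,580.12
Monthly = $8,580.12 / 12 = $715.01
Monthly shortage recovery: $675.84 ÷ 12 = $56.32
New monthly escrow = $715.01 + $56.32 = $771.33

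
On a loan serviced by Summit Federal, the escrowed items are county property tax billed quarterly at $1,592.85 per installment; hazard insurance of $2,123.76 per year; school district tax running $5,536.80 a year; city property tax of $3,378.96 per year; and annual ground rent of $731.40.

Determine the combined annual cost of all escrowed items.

$18,142.32

County property tax = $1,592.85 × 4 = $6,371.40/yr
Hazard insurance = $2,123.76/yr
School district tax = $5,536.80/yr
City property tax = $3,378.96/yr
Ground rent = $731.40/yr
Total annual escrow = $18,142.32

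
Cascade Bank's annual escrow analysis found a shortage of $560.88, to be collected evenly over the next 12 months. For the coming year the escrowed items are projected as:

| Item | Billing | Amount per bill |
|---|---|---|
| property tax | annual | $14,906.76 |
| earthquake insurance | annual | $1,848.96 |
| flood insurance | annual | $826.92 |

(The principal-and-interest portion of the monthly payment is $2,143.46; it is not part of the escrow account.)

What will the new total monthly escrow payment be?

Property tax: $14,906.76/yr
Earthquake insurance: $1,848.96/yr
Flood insurance: $826.92/yr
Annual escrow total = $14,906.76 + $1,848.96 + $826.92 = $17,582.64
Monthly = $17,582.64 ÷ 12 = $1,465.22
Shortage per month = $560.88 ÷ 12 = $46.74
New monthly escrow = $1,465.22 + $46.74 = $1,511.96

$1,511.96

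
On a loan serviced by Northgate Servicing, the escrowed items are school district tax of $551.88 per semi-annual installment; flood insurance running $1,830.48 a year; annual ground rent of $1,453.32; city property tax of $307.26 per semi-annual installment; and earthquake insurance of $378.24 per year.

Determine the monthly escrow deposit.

$448.36

School district tax: $551.88 × 2 = $1,103.76
Flood insurance: $1,830.48
Ground rent: $1,453.32
City property tax: $307.26 × 2 = $614.52
Earthquake insurance: $378.24
Total annual escrow = $1,103.76 + $1,830.48 + $1,453.32 + $614.52 + $378.24 = $5,380.32
Per month = $5,380.32 ÷ 12 = $448.36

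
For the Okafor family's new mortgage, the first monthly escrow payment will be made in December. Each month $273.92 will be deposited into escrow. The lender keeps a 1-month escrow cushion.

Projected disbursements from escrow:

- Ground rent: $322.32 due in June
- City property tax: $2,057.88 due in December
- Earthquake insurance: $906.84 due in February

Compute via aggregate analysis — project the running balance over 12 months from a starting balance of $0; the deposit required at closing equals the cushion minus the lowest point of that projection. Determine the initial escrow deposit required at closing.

Cushion = 1 × $273.92 = $273.92
Trial balance (start $0, +$273.92 each month, − disbursements):
  Dec: +$273.92 − $2,057.88 → -$1,783.96
  Jan: +$273.92 → -$1,510.04
  Feb: +$273.92 − $906.84 → -$2,142.96
  Mar: +$273.92 → -$1,869.04
  Apr: +$273.92 → -$1,595.12
  May: +$273.92 → -$1,321.20
  Jun: +$273.92 − $322.32 → -$1,369.60
  Jul: +$273.92 → -$1,095.68
  Aug: +$273.92 → -$821.76
  Sep: +$273.92 → -$547.84
  Oct: +$273.92 → -$273.92
  Nov: +$273.92 → $0.00
Lowest trial balance = -$2,142.96 (Feb)
Initial deposit = cushion − low point = $273.92 − (-$2,142.96) = $2,416.88

$2,416.88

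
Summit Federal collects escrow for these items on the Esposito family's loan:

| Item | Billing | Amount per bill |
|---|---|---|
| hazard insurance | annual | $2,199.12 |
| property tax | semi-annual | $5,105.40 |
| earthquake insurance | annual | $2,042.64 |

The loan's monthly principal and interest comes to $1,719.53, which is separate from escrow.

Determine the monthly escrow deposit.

Hazard insurance = $2,199.12/yr
Property tax = $5,105.40 × 2 = $10,210.80/yr
Earthquake insurance = $2,042.64/yr
Total annual escrow = $2,199.12 + $10,210.80 + $2,042.64 = $14,452.56
Per month = $14,452.56 ÷ 12 = $1,204.38

$1,204.38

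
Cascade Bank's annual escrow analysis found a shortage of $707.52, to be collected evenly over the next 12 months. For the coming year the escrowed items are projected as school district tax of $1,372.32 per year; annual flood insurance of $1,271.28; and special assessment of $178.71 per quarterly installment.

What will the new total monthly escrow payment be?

$338.83

School district tax: $1,372.32
Flood insurance: $1,271.28
Special assessment: $178.71 × 4 = $714.84
Annual escrow total = $3,358.44
Per month = $3,358.44 / 12 = $279.87
Shortage spread = $707.52 ÷ 12 = $58.96/mo
Adjusted monthly = $279.87 + $58.96 = $338.83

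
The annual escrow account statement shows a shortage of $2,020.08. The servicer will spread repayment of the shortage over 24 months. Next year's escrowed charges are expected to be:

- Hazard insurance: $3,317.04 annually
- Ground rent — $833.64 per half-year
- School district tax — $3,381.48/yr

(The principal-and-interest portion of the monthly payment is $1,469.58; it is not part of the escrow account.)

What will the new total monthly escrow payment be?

Hazard insurance — $3,317.04
Ground rent — $833.64 × 2 = $1,667.28
School district tax — $3,381.48
Total annual escrow = $3,317.04 + $1,667.28 + $3,381.48 = $8,365.80
Monthly = $8,365.80 / 12 = $697.15
Shortage spread = $2,020.08 / 24 = $84.17/mo
Adjusted monthly = $697.15 + $84.17 = $781.32

$781.32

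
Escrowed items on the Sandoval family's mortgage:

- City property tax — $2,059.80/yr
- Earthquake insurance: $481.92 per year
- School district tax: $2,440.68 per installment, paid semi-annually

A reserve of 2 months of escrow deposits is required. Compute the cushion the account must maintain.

$1,237.18

City property tax — $2,059.80/yr
Earthquake insurance — $481.92/yr
School district tax — $2,440.68 × 2 = $4,881.36/yr
Annual escrow total = $2,059.80 + $481.92 + $4,881.36 = $7,423.08
Per month = $7,423.08 / 12 = $618.59
Cushion = 2 × $618.59 = $1,237.18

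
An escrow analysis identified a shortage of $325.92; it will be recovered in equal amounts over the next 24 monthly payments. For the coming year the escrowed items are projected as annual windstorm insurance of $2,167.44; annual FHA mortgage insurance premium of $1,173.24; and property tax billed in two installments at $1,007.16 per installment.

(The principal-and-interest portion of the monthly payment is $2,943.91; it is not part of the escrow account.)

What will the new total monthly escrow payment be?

$459.83

Windstorm insurance — $2,167.44
FHA mortgage insurance premium — $1,173.24
Property tax — $1,007.16 × 2 = $2,014.32
Yearly total = $2,167.44 + $1,173.24 + $2,014.32 = $5,355.00
Monthly escrow = $5,355.00 ÷ 12 = $446.25
Monthly shortage recovery: $325.92 / 24 = $13.58
New monthly escrow = $446.25 + $13.58 = $459.83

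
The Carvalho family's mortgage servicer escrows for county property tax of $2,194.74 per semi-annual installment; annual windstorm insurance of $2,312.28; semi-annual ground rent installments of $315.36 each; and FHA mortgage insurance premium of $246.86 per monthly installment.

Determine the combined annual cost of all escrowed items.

$10,294.80

County property tax: $2,194.74 × 2 = $4,389.48/yr
Windstorm insurance: $2,312.28/yr
Ground rent: $315.36 × 2 = $630.72/yr
FHA mortgage insurance premium: $246.86 × 12 = $2,962.32/yr
Combined annual = $10,294.80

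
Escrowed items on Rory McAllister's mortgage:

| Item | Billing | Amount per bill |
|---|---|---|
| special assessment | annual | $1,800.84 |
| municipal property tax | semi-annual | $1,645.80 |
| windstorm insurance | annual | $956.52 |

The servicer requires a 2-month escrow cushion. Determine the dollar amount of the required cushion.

Special assessment: $1,800.84 per year
Municipal property tax: $1,645.80 × 2 = $3,291.60 per year
Windstorm insurance: $956.52 per year
Total per year = $6,048.96
Monthly = $6,048.96 ÷ 12 = $504.08
Reserve = 2 × $504.08 = $1,008.16

$1,008.16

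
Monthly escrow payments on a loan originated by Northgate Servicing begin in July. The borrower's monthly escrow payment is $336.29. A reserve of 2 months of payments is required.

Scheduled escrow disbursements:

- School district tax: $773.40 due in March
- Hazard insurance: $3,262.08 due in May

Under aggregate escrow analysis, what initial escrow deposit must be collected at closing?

$1,008.87

Cushion = 2 × $336.29 = $672.58
Trial balance (start $0, +$336.29 each month, − disbursements):
  Jul: +$336.29 → $336.29
  Aug: +$336.29 → $672.58
  Sep: +$336.29 → $1,008.87
  Oct: +$336.29 → $1,345.16
  Nov: +$336.29 → $1,681.45
  Dec: +$336.29 → $2,017.74
  Jan: +$336.29 → $2,354.03
  Feb: +$336.29 → $2,690.32
  Mar: +$336.29 − $773.40 → $2,253.21
  Apr: +$336.29 → $2,589.50
  May: +$336.29 − $3,262.08 → -$336.29
  Jun: +$336.29 → $0.00
Lowest trial balance = -$336.29 (May)
Initial deposit = cushion − low point = $672.58 − (-$336.29) = $1,008.87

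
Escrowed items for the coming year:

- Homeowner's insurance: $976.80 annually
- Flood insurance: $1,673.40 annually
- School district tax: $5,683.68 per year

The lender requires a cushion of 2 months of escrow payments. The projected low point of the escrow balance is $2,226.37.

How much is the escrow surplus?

$837.39

Homeowner's insurance = $976.80
Flood insurance = $1,673.40
School district tax = $5,683.68
Annual escrow total = $8,333.88
Monthly = $8,333.88 / 12 = $694.49
Required cushion = 2 × $694.49 = $1,388.98
Surplus = $2,226.37 − $1,388.98 = $837.39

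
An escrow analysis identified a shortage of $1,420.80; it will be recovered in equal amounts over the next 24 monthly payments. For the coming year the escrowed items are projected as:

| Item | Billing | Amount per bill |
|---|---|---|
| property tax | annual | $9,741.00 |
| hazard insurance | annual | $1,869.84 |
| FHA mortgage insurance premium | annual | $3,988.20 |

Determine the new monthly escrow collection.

$1,359.12

Property tax — $9,741.00 annually
Hazard insurance — $1,869.84 annually
FHA mortgage insurance premium — $3,988.20 annually
Combined annual = $9,741.00 + $1,869.84 + $3,988.20 = $15,599.04
Per month = $15,599.04 / 12 = $1,299.92
Monthly shortage recovery: $1,420.80 / 24 = $59.20
New monthly escrow = $1,299.92 + $59.20 = $1,359.12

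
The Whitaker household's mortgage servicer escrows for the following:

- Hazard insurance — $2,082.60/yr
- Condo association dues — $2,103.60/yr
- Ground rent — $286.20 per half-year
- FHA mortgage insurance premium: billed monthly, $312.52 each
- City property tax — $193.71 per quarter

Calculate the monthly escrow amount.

Hazard insurance — $2,082.60
Condo association dues — $2,103.60
Ground rent — $286.20 × 2 = $572.40
FHA mortgage insurance premium — $312.52 × 12 = $3,750.24
City property tax — $193.71 × 4 = $774.84
Annual escrow total = $2,082.60 + $2,103.60 + $572.40 + $3,750.24 + $774.84 = $9,283.68
Monthly escrow = $9,283.68 ÷ 12 = $773.64

$773.64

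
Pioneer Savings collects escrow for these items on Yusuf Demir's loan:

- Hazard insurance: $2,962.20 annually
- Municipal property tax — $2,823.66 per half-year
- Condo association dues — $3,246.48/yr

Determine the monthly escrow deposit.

$988.00

Hazard insurance: $2,962.20 annually
Municipal property tax: $2,823.66 × 2 = $5,647.32 annually
Condo association dues: $3,246.48 annually
Total annual escrow = $11,856.00
Per month = $11,856.00 / 12 = $988.00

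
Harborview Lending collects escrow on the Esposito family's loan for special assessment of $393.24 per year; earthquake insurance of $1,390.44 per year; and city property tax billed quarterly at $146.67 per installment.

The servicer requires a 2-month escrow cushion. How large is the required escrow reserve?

Special assessment = $393.24
Earthquake insurance = $1,390.44
City property tax = $146.67 × 4 = $586.68
Total per year = $393.24 + $1,390.44 + $586.68 = $2,370.36
Monthly escrow = $2,370.36 / 12 = $197.53
Cushion = 2 × $197.53 = $395.06

$395.06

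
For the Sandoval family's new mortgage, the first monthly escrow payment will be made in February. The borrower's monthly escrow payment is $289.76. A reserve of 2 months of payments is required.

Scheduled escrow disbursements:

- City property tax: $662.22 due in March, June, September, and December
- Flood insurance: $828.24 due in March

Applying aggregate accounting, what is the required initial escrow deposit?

Cushion = 2 × $289.76 = $579.52
Trial balance (start $0, +$289.76 each month, − disbursements):
  Feb: +$289.76 → $289.76
  Mar: +$289.76 − $1,490.46 → -$910.94
  Apr: +$289.76 → -$621.18
  May: +$289.76 → -$331.42
  Jun: +$289.76 − $662.22 → -$703.88
  Jul: +$289.76 → -$414.12
  Aug: +$289.76 → -$124.36
  Sep: +$289.76 − $662.22 → -$496.82
  Oct: +$289.76 → -$207.06
  Nov: +$289.76 → $82.70
  Dec: +$289.76 − $662.22 → -$289.76
  Jan: +$289.76 → $0.00
Lowest trial balance = -$910.94 (Mar)
Initial deposit = cushion − low point = $579.52 − (-$910.94) = $1,490.46

$1,490.46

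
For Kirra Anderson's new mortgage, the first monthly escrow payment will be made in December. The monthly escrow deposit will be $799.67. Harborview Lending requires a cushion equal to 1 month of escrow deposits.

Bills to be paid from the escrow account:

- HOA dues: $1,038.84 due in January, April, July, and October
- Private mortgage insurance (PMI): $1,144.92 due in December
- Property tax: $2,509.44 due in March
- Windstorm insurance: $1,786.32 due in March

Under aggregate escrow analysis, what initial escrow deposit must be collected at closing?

$4,319.68

Cushion = 1 × $799.67 = $799.67
Trial balance (start $0, +$799.67 each month, − disbursements):
  Dec: +$799.67 − $1,144.92 → -$345.25
  Jan: +$799.67 − $1,038.84 → -$584.42
  Feb: +$799.67 → $215.25
  Mar: +$799.67 − $4,295.76 → -$3,280.84
  Apr: +$799.67 − $1,038.84 → -$3,520.01
  May: +$799.67 → -$2,720.34
  Jun: +$799.67 → -$1,920.67
  Jul: +$799.67 − $1,038.84 → -$2,159.84
  Aug: +$799.67 → -$1,360.17
  Sep: +$799.67 → -$560.50
  Oct: +$799.67 − $1,038.84 → -$799.67
  Nov: +$799.67 → $0.00
Lowest trial balance = -$3,520.01 (Apr)
Initial deposit = cushion − low point = $799.67 − (-$3,520.01) = $4,319.68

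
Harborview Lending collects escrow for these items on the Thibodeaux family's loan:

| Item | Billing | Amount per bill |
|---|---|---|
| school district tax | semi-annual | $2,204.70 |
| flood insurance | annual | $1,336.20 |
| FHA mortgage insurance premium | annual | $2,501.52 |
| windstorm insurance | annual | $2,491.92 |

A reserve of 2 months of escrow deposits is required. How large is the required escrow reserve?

$1,789.84

School district tax: $2,204.70 × 2 = $4,409.40/yr
Flood insurance: $1,336.20/yr
FHA mortgage insurance premium: $2,501.52/yr
Windstorm insurance: $2,491.92/yr
Combined annual = $10,739.04
Base monthly escrow = $10,739.04 / 12 = $894.92
Required cushion = 2 × $894.92 = $1,789.84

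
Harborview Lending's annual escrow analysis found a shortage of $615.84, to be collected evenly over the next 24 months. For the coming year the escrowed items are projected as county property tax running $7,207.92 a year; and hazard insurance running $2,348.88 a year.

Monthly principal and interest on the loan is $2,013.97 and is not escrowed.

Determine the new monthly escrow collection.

County property tax: $7,207.92/yr
Hazard insurance: $2,348.88/yr
Yearly total = $7,207.92 + $2,348.88 = $9,556.80
Monthly escrow = $9,556.80 / 12 = $796.40
Shortage per month = $615.84 ÷ 24 = $25.66
Adjusted monthly = $796.40 + $25.66 = $822.06

$822.06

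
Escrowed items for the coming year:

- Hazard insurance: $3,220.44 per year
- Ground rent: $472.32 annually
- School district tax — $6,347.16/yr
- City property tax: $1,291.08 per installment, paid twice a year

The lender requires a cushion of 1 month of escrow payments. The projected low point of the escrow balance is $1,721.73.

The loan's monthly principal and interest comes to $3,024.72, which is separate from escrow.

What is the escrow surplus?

Hazard insurance: $3,220.44 per year
Ground rent: $472.32 per year
School district tax: $6,347.16 per year
City property tax: $1,291.08 × 2 = $2,582.16 per year
Total per year = $3,220.44 + $472.32 + $6,347.16 + $2,582.16 = $12,622.08
Monthly escrow = $12,622.08 / 12 = $1,051.84
Cushion = 1 × $1,051.84 = $1,051.84
Excess over cushion: $1,721.73 − $1,051.84 = $669.89

$669.89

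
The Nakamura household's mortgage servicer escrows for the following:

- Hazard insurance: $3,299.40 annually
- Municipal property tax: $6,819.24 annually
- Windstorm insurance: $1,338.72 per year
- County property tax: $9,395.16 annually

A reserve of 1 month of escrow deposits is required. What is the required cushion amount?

$1,737.71

Hazard insurance — $3,299.40
Municipal property tax — $6,819.24
Windstorm insurance — $1,338.72
County property tax — $9,395.16
Annual escrow total = $20,852.52
Monthly escrow = $20,852.52 / 12 = $1,737.71
Cushion = 1 × $1,737.71 = $1,737.71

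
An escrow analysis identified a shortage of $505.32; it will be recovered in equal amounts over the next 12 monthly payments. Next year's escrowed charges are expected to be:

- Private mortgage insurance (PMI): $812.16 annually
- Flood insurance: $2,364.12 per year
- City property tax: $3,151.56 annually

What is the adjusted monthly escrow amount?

Private mortgage insurance (PMI): $812.16 per year
Flood insurance: $2,364.12 per year
City property tax: $3,151.56 per year
Annual escrow total = $812.16 + $2,364.12 + $3,151.56 = $6,327.84
Base monthly escrow = $6,327.84 ÷ 12 = $527.32
Monthly shortage recovery: $505.32 / 12 = $42.11
New monthly escrow = $527.32 + $42.11 = $569.43

$569.43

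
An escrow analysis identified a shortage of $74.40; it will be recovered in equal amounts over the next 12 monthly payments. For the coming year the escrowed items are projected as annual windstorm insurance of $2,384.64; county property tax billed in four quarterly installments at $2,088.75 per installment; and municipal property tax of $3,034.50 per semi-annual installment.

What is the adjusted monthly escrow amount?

Windstorm insurance — $2,384.64 annually
County property tax — $2,088.75 × 4 = $8,355.00 annually
Municipal property tax — $3,034.50 × 2 = $6,069.00 annually
Yearly total = $16,808.64
Base monthly escrow = $16,808.64 / 12 = $1,400.72
Shortage spread = $74.40 / 12 = $6.20/mo
New monthly escrow = $1,400.72 + $6.20 = $1,406.92

$1,406.92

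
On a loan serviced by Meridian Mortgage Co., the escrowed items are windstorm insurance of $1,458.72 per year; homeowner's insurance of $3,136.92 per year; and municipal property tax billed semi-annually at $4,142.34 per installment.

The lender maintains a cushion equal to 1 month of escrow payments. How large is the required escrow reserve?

Windstorm insurance = $1,458.72/yr
Homeowner's insurance = $3,136.92/yr
Municipal property tax = $4,142.34 × 2 = $8,284.68/yr
Annual escrow total = $1,458.72 + $3,136.92 + $8,284.68 = $12,880.32
Base monthly escrow = $12,880.32 / 12 = $1,073.36
Cushion = 1 × $1,073.36 = $1,073.36

$1,073.36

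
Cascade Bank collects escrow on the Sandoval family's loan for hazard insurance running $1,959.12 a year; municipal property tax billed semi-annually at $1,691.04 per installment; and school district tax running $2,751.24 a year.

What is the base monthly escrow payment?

Hazard insurance: $1,959.12
Municipal property tax: $1,691.04 × 2 = $3,382.08
School district tax: $2,751.24
Total per year = $1,959.12 + $3,382.08 + $2,751.24 = $8,092.44
Monthly escrow = $8,092.44 / 12 = $674.37

$674.37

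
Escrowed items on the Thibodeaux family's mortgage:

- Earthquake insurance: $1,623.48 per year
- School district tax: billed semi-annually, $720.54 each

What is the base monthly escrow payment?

$255.38

Earthquake insurance — $1,623.48
School district tax — $720.54 × 2 = $1,441.08
Total per year = $3,064.56
Monthly = $3,064.56 ÷ 12 = $255.38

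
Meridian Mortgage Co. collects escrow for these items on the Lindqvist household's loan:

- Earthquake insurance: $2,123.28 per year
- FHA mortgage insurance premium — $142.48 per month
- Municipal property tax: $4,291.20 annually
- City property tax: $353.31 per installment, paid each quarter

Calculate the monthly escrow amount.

$794.79

Earthquake insurance — $2,123.28/yr
FHA mortgage insurance premium — $142.48 × 12 = $1,709.76/yr
Municipal property tax — $4,291.20/yr
City property tax — $353.31 × 4 = $1,413.24/yr
Annual escrow total = $2,123.28 + $1,709.76 + $4,291.20 + $1,413.24 = $9,537.48
Monthly escrow = $9,537.48 ÷ 12 = $794.79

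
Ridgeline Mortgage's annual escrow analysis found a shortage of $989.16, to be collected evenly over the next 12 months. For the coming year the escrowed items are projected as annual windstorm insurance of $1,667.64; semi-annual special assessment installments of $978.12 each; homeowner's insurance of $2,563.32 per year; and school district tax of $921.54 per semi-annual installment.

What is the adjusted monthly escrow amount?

Windstorm insurance = $1,667.64 annually
Special assessment = $978.12 × 2 = $1,956.24 annually
Homeowner's insurance = $2,563.32 annually
School district tax = $921.54 × 2 = $1,843.08 annually
Total per year = $1,667.64 + $1,956.24 + $2,563.32 + $1,843.08 = $8,030.28
Per month = $8,030.28 / 12 = $669.19
Monthly shortage recovery: $989.16 / 12 = $82.43
New monthly escrow = $669.19 + $82.43 = $751.62

$751.62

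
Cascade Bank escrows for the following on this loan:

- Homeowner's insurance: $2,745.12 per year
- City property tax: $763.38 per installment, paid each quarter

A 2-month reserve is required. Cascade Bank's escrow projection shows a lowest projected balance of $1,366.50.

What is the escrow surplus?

$400.06

Homeowner's insurance: $2,745.12 annually
City property tax: $763.38 × 4 = $3,053.52 annually
Combined annual = $5,798.64
Monthly escrow = $5,798.64 / 12 = $483.22
Cushion = 2 × $483.22 = $966.44
Excess over cushion: $1,366.50 − $966.44 = $400.06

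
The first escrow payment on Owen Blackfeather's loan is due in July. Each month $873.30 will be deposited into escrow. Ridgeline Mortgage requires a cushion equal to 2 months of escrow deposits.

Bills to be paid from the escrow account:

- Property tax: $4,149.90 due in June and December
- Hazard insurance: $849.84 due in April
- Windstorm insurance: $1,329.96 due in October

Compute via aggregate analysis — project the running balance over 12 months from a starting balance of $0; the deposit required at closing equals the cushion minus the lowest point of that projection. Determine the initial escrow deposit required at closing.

Cushion = 2 × $873.30 = $1,746.60
Trial balance (start $0, +$873.30 each month, − disbursements):
  Jul: +$873.30 → $873.30
  Aug: +$873.30 → $1,746.60
  Sep: +$873.30 → $2,619.90
  Oct: +$873.30 − $1,329.96 → $2,163.24
  Nov: +$873.30 → $3,036.54
  Dec: +$873.30 − $4,149.90 → -$240.06
  Jan: +$873.30 → $633.24
  Feb: +$873.30 → $1,506.54
  Mar: +$873.30 → $2,379.84
  Apr: +$873.30 − $849.84 → $2,403.30
  May: +$873.30 → $3,276.60
  Jun: +$873.30 − $4,149.90 → $0.00
Lowest trial balance = -$240.06 (Dec)
Initial deposit = cushion − low point = $1,746.60 − (-$240.06) = $1,986.66

$1,986.66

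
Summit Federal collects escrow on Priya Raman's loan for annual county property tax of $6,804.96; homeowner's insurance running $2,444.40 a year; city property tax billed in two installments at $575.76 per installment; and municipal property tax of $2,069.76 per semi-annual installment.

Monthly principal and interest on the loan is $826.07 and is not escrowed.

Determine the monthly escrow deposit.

County property tax: $6,804.96
Homeowner's insurance: $2,444.40
City property tax: $575.76 × 2 = $1,151.52
Municipal property tax: $2,069.76 × 2 = $4,139.52
Yearly total = $6,804.96 + $2,444.40 + $1,151.52 + $4,139.52 = $14,540.40
Monthly escrow = $14,540.40 / 12 = $1,211.70

$1,211.70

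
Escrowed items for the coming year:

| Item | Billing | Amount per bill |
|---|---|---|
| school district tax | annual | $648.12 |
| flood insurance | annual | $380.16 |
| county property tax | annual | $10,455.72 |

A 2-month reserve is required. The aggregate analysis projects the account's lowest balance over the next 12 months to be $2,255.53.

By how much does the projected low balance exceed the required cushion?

$341.53

School district tax = $648.12/yr
Flood insurance = $380.16/yr
County property tax = $10,455.72/yr
Yearly total = $11,484.00
Monthly escrow = $11,484.00 ÷ 12 = $957.00
Required reserve = 2 × $957.00 = $1,914.00
Excess over cushion: $2,255.53 − $1,914.00 = $341.53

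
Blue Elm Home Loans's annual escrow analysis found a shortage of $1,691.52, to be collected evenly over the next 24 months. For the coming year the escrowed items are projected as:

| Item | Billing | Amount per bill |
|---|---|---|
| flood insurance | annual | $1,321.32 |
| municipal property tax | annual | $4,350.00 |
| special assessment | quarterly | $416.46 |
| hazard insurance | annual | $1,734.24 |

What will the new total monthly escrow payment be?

$826.43

Flood insurance = $1,321.32
Municipal property tax = $4,350.00
Special assessment = $416.46 × 4 = $1,665.84
Hazard insurance = $1,734.24
Annual escrow total = $9,071.40
Base monthly escrow = $9,071.40 ÷ 12 = $755.95
Monthly shortage recovery: $1,691.52 ÷ 24 = $70.48
New monthly escrow = $755.95 + $70.48 = $826.43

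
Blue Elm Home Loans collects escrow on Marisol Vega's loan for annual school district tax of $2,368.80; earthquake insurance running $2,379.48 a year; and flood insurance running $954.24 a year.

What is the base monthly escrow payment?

$475.21

School district tax: $2,368.80 per year
Earthquake insurance: $2,379.48 per year
Flood insurance: $954.24 per year
Yearly total = $2,368.80 + $2,379.48 + $954.24 = $5,702.52
Monthly = $5,702.52 / 12 = $475.21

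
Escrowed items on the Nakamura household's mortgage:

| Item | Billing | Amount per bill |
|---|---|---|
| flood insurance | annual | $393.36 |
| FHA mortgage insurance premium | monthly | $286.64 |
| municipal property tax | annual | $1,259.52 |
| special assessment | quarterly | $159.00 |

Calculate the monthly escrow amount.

Flood insurance — $393.36
FHA mortgage insurance premium — $286.64 × 12 = $3,439.68
Municipal property tax — $1,259.52
Special assessment — $159.00 × 4 = $636.00
Yearly total = $5,728.56
Base monthly escrow = $5,728.56 / 12 = $477.38

$477.38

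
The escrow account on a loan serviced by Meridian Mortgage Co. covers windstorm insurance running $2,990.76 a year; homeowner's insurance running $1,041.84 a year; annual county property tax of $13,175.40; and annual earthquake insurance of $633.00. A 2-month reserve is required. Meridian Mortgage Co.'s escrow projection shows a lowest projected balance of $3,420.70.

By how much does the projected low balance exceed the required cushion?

Windstorm insurance — $2,990.76/yr
Homeowner's insurance — $1,041.84/yr
County property tax — $13,175.40/yr
Earthquake insurance — $633.00/yr
Total per year = $17,841.00
Base monthly escrow = $17,841.00 ÷ 12 = $1,486.75
Cushion = 2 × $1,486.75 = $2,973.50
Surplus = $3,420.70 − $2,973.50 = $447.20

$447.20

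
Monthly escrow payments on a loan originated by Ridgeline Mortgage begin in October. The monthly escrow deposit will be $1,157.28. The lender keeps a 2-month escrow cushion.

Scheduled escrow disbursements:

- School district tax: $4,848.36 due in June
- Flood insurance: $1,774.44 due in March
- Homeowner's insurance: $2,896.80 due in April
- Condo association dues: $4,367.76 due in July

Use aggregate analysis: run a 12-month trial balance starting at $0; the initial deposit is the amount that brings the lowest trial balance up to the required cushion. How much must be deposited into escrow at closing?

$4,629.12

Cushion = 2 × $1,157.28 = $2,314.56
Trial balance (start $0, +$1,157.28 each month, − disbursements):
  Oct: +$1,157.28 → $1,157.28
  Nov: +$1,157.28 → $2,314.56
  Dec: +$1,157.28 → $3,471.84
  Jan: +$1,157.28 → $4,629.12
  Feb: +$1,157.28 → $5,786.40
  Mar: +$1,157.28 − $1,774.44 → $5,169.24
  Apr: +$1,157.28 − $2,896.80 → $3,429.72
  May: +$1,157.28 → $4,587.00
  Jun: +$1,157.28 − $4,848.36 → $895.92
  Jul: +$1,157.28 − $4,367.76 → -$2,314.56
  Aug: +$1,157.28 → -$1,157.28
  Sep: +$1,157.28 → $0.00
Lowest trial balance = -$2,314.56 (Jul)
Initial deposit = cushion − low point = $2,314.56 − (-$2,314.56) = $4,629.12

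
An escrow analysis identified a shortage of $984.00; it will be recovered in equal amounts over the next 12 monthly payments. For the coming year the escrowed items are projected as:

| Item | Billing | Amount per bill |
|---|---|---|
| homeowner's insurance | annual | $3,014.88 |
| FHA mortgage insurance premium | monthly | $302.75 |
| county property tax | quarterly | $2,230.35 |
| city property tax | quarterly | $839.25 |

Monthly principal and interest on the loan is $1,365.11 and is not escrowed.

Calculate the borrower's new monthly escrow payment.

Homeowner's insurance — $3,014.88 annually
FHA mortgage insurance premium — $302.75 × 12 = $3,633.00 annually
County property tax — $2,230.35 × 4 = $8,921.40 annually
City property tax — $839.25 × 4 = $3,357.00 annually
Combined annual = $18,926.28
Per month = $18,926.28 ÷ 12 = $1,577.19
Shortage per month = $984.00 / 12 = $82.00
New monthly escrow = $1,577.19 + $82.00 = $1,659.19

$1,659.19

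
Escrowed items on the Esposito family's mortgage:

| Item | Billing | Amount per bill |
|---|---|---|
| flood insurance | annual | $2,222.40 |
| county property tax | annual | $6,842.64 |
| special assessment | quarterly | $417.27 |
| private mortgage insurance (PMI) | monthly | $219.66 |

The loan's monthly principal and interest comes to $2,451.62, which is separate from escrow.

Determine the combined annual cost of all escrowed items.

$13,370.04

Flood insurance — $2,222.40 annually
County property tax — $6,842.64 annually
Special assessment — $417.27 × 4 = $1,669.08 annually
Private mortgage insurance (PMI) — $219.66 × 12 = $2,635.92 annually
Total per year = $2,222.40 + $6,842.64 + $1,669.08 + $2,635.92 = $13,370.04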